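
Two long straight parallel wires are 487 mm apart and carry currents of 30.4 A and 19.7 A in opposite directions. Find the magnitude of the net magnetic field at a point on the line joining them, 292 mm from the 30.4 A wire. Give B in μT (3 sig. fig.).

B ≈ 41.0 μT

Each long wire gives B = μ₀I/(2πd). Distances are d₁ = 0.292 m and d₂ = 0.195 m.
B₁ = 2.08×10⁻⁵ T, B₂ = 2.02×10⁻⁵ T.
Between antiparallel currents both contributions point the same way, so they add. B = B₁ + B₂ = 2.08×10⁻⁵ + 2.02×10⁻⁵ = 4.10×10⁻⁵ T.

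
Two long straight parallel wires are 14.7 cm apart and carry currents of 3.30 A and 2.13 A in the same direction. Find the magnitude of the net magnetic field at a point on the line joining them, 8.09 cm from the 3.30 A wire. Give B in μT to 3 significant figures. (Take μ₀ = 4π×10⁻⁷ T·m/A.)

B ≈ 1.71 μT

Each long wire gives B = μ₀I/(2πd). Distances are d₁ = 0.0809 m and d₂ = 0.0661 m.
B₁ = 8.16×10⁻⁶ T, B₂ = 6.44×10⁻⁶ T.
Between parallel currents the two contributions point in opposite directions, so they subtract. B = |B₁ − B₂| = |8.16×10⁻⁶ − 6.44×10⁻⁶| = 1.71×10⁻⁶ T.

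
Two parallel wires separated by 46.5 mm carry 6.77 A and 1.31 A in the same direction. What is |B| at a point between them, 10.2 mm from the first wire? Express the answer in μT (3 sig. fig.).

Each long wire gives B = μ₀I/(2πd). Distances are d₁ = 0.0102 m and d₂ = 0.0363 m.
B₁ = 1.33×10⁻⁴ T, B₂ = 7.22×10⁻⁶ T.
Between parallel currents the two contributions point in opposite directions, so they subtract. B = |B₁ − B₂| = |1.33×10⁻⁴ − 7.22×10⁻⁶| = 1.26×10⁻⁴ T.

B ≈ 126 μT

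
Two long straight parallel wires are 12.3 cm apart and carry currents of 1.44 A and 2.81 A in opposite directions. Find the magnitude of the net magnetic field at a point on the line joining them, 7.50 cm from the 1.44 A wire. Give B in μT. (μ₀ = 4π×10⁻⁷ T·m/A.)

B ≈ 15.5 μT

Each long wire gives B = μ₀I/(2πd). Distances are d₁ = 0.075 m and d₂ = 0.048 m.
B₁ = 3.84×10⁻⁶ T, B₂ = 1.17×10⁻⁵ T.
Between antiparallel currents both contributions point the same way, so they add. B = B₁ + B₂ = 3.84×10⁻⁶ + 1.17×10⁻⁵ = 1.55×10⁻⁵ T.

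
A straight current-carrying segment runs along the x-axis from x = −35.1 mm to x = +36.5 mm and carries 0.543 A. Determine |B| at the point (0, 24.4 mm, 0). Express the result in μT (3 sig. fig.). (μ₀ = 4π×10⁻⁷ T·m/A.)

B ≈ 3.68 μT

For a finite straight segment, B = (μ₀I/4πd)(sinθ₁ + sinθ₂), where θ₁, θ₂ are the angles from the perpendicular to each end.
The perpendicular distance is d = 0.0244 m; the end-offsets along the wire are a = 0.0351 m and b = 0.0365 m.
sinθ₁ = 0.0351/√(0.0351²+0.0244²) = 0.8211; sinθ₂ = 0.0365/√(0.0365²+0.0244²) = 0.8313.
B = (4π×10⁻⁷ × 0.543) / (4π × 0.0244) × (0.8211 + 0.8313) = 3.68×10⁻⁶ T.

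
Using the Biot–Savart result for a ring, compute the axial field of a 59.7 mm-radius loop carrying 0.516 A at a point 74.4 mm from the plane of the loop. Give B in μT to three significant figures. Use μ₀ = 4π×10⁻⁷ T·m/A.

On the axis of a circular loop, B = μ₀IR² / [2(R²+z²)^(3/2)].
R² + z² = (0.0597)² + (0.0744)² = 0.009099 m², and (R²+z²)^(3/2) = 8.68×10⁻⁴ m³.
B = (4π×10⁻⁷ × 0.516 × 0.003564) / (2 × 8.68×10⁻⁴) = 1.33×10⁻⁶ T.

B ≈ 1.33 μT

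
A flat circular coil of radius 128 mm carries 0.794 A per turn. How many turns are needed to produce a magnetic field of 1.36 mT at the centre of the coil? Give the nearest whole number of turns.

N = 349

For an N-turn coil, B = Nμ₀I/(2R). A single turn gives B₁ = 3.90×10⁻⁶ T with R = 0.128 m.
N = B/B₁ = 1.36×10⁻³ / 3.90×10⁻⁶ = 348.94.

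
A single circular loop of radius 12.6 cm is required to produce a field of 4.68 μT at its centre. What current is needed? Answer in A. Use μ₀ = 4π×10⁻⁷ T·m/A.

I ≈ 0.939 A

At the centre of a circular loop B = μ₀I/(2R), so I = 2RB/μ₀.
With R = 0.126 m, I = 2 × 0.126 × 4.68×10⁻⁶ / (4π×10⁻⁷) = 0.939 A.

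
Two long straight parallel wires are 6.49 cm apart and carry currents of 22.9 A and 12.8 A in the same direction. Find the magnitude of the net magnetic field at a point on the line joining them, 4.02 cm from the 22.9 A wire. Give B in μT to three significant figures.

B ≈ 10.3 μT

Each long wire gives B = μ₀I/(2πd). Distances are d₁ = 0.0402 m and d₂ = 0.0247 m.
B₁ = 1.14×10⁻⁴ T, B₂ = 1.04×10⁻⁴ T.
Between parallel currents the two contributions point in opposite directions, so they subtract. B = |B₁ − B₂| = |1.14×10⁻⁴ − 1.04×10⁻⁴| = 1.03×10⁻⁵ T.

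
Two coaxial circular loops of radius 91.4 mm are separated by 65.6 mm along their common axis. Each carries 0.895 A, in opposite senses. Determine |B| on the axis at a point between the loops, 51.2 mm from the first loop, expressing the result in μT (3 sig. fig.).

Each loop contributes B = μ₀IR²/[2(R²+z²)^(3/2)] on the axis, with z measured from that loop.
Loop 1 (z = 0.0512 m): B₁ = 4.09×10⁻⁶ T. Loop 2 (z = 0.0144 m): B₂ = 5.93×10⁻⁶ T.
The fields oppose: B = |B₁ − B₂| = 1.84×10⁻⁶ T.

B ≈ 1.84 μT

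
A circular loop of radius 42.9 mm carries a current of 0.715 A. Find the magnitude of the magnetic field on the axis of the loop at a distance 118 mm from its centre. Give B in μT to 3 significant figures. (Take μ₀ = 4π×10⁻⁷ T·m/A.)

B ≈ 0.418 μT

On the axis of a circular loop, B = μ₀IR² / [2(R²+z²)^(3/2)].
R² + z² = (0.0429)² + (0.118)² = 0.01576 m², and (R²+z²)^(3/2) = 1.98×10⁻³ m³.
B = (4π×10⁻⁷ × 0.715 × 0.00184) / (2 × 1.98×10⁻³) = 4.18×10⁻⁷ T.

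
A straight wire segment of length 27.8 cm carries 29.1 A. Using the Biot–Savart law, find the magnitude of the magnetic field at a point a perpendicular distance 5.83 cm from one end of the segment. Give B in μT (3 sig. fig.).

For a finite straight segment, B = (μ₀I/4πd)(sinθ₁ + sinθ₂), where θ₁, θ₂ are the angles from the perpendicular to each end.
The perpendicular foot is at one end, so the two end-offsets along the wire are 0 and L = 0.278 m.
sinθ₁ = 0/√(0²+0.0583²) = 0.0000; sinθ₂ = 0.278/√(0.278²+0.0583²) = 0.9787.
B = (4π×10⁻⁷ × 29.1) / (4π × 0.0583) × (0.0000 + 0.9787) = 4.89×10⁻⁵ T.

B ≈ 48.9 μT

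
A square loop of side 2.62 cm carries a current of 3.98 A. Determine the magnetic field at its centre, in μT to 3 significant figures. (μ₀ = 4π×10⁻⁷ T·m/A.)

B ≈ 172 μT

Each side is a finite straight segment at perpendicular distance d = a/(2 tan(π/4)) = 0.0131 m from the centre, with end-angles ±π/4.
One side contributes B₁ = (μ₀I/4πd)·2 sin(π/4) = 4.30×10⁻⁵ T.
All 4 sides add in the same direction: B = 4 × 4.30×10⁻⁵ = 1.72×10⁻⁴ T.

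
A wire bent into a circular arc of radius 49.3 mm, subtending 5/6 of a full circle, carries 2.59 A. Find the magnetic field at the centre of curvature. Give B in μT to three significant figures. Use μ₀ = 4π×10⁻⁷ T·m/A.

B ≈ 27.5 μT

The Biot–Savart field of a circular arc at its centre is B = μ₀Iφ/(4πR), with φ = 5.236 rad.
B = (4π×10⁻⁷ × 2.59 × 5.236) / (4π × 0.0493) = 2.75×10⁻⁵ T.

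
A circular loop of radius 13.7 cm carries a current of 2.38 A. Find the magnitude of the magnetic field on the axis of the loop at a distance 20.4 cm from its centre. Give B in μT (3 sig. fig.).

On the axis of a circular loop, B = μ₀IR² / [2(R²+z²)^(3/2)].
R² + z² = (0.137)² + (0.204)² = 0.06038 m², and (R²+z²)^(3/2) = 1.48×10⁻² m³.
B = (4π×10⁻⁷ × 2.38 × 0.01877) / (2 × 1.48×10⁻²) = 1.89×10⁻⁶ T.

B ≈ 1.89 μT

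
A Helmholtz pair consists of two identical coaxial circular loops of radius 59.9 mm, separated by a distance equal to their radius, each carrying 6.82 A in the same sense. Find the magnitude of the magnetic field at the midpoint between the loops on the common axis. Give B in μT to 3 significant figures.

Each loop contributes B = μ₀IR²/[2(R²+z²)^(3/2)] on the axis, with z measured from that loop.
Loop 1 (z = 0.02995 m): B₁ = 5.12×10⁻⁵ T. Loop 2 (z = 0.02995 m): B₂ = 5.12×10⁻⁵ T.
The fields add: B = B₁ + B₂ = 1.02×10⁻⁴ T.

B ≈ 102 μT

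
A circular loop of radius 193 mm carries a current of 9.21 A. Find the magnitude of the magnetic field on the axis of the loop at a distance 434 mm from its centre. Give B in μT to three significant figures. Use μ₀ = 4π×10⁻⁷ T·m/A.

B ≈ 2.01 μT

On the axis of a circular loop, B = μ₀IR² / [2(R²+z²)^(3/2)].
R² + z² = (0.193)² + (0.434)² = 0.2256 m², and (R²+z²)^(3/2) = 0.107 m³.
B = (4π×10⁻⁷ × 9.21 × 0.03725) / (2 × 0.107) = 2.01×10⁻⁶ T.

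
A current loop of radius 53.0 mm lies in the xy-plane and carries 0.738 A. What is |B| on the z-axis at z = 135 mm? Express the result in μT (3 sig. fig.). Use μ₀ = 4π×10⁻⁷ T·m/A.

B ≈ 0.427 μT

On the axis of a circular loop, B = μ₀IR² / [2(R²+z²)^(3/2)].
R² + z² = (0.053)² + (0.135)² = 0.02103 m², and (R²+z²)^(3/2) = 3.05×10⁻³ m³.
B = (4π×10⁻⁷ × 0.738 × 0.002809) / (2 × 3.05×10⁻³) = 4.27×10⁻⁷ T.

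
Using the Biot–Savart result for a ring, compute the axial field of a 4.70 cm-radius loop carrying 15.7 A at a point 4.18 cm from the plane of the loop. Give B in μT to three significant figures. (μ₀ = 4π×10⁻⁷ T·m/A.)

B ≈ 87.6 μT

On the axis of a circular loop, B = μ₀IR² / [2(R²+z²)^(3/2)].
R² + z² = (0.047)² + (0.0418)² = 0.003956 m², and (R²+z²)^(3/2) = 2.49×10⁻⁴ m³.
B = (4π×10⁻⁷ × 15.7 × 0.002209) / (2 × 2.49×10⁻⁴) = 8.76×10⁻⁵ T.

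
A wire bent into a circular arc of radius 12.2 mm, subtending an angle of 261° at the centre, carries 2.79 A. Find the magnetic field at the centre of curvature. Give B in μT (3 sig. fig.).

B ≈ 104 μT

The Biot–Savart field of a circular arc at its centre is B = μ₀Iφ/(4πR), with φ = 4.555 rad.
B = (4π×10⁻⁷ × 2.79 × 4.555) / (4π × 0.0122) = 1.04×10⁻⁴ T.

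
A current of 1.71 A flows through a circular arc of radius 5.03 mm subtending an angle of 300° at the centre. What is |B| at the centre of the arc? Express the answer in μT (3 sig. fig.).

B ≈ 178 μT

The Biot–Savart field of a circular arc at its centre is B = μ₀Iφ/(4πR), with φ = 5.236 rad.
B = (4π×10⁻⁷ × 1.71 × 5.236) / (4π × 0.00503) = 1.78×10⁻⁴ T.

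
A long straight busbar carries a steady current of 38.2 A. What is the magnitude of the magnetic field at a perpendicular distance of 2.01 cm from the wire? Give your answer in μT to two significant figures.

For an infinitely long straight wire, B = μ₀I/(2πd).
B = (4π×10⁻⁷ × 38.2) / (2π × 0.0201) = 3.80×10⁻⁴ T.

B ≈ 380 μT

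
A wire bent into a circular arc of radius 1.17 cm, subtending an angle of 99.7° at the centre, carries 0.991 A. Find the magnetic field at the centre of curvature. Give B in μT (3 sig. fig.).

The Biot–Savart field of a circular arc at its centre is B = μ₀Iφ/(4πR), with φ = 1.74 rad.
B = (4π×10⁻⁷ × 0.991 × 1.74) / (4π × 0.0117) = 1.47×10⁻⁵ T.

B ≈ 14.7 μT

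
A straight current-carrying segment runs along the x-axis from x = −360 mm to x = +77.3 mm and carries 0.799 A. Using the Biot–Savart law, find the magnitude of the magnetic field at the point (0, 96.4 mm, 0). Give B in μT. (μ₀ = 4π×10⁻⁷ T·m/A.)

B ≈ 1.32 μT

For a finite straight segment, B = (μ₀I/4πd)(sinθ₁ + sinθ₂), where θ₁, θ₂ are the angles from the perpendicular to each end.
The perpendicular distance is d = 0.0964 m; the end-offsets along the wire are a = 0.36 m and b = 0.0773 m.
sinθ₁ = 0.36/√(0.36²+0.0964²) = 0.9660; sinθ₂ = 0.0773/√(0.0773²+0.0964²) = 0.6256.
B = (4π×10⁻⁷ × 0.799) / (4π × 0.0964) × (0.9660 + 0.6256) = 1.32×10⁻⁶ T.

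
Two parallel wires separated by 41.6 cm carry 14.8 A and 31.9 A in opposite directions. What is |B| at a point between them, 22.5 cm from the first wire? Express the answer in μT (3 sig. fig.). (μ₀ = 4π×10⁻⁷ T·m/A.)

Each long wire gives B = μ₀I/(2πd). Distances are d₁ = 0.225 m and d₂ = 0.191 m.
B₁ = 1.32×10⁻⁵ T, B₂ = 3.34×10⁻⁵ T.
Between antiparallel currents both contributions point the same way, so they add. B = B₁ + B₂ = 1.32×10⁻⁵ + 3.34×10⁻⁵ = 4.66×10⁻⁵ T.

B ≈ 46.6 μT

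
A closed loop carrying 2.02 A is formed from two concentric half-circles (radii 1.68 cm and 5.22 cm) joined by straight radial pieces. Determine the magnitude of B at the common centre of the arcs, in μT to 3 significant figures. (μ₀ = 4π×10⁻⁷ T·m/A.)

B ≈ 25.6 μT

The radial connectors point toward the centre, so dl × r̂ = 0 and they contribute nothing.
Each semicircle gives μ₀I/(4R): inner arc 3.78×10⁻⁵ T, outer arc 1.22×10⁻⁵ T.
The two arcs carry current in opposite angular senses, so their fields oppose: B = |3.78×10⁻⁵ − 1.22×10⁻⁵| = 2.56×10⁻⁵ T.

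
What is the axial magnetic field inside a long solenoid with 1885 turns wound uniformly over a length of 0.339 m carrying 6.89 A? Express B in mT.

Inside a long solenoid, B = μ₀nI with n = 5560 turns/m.
B = 4π×10⁻⁷ × 5560 × 6.89 = 4.81×10⁻² T.

B ≈ 48.1 mT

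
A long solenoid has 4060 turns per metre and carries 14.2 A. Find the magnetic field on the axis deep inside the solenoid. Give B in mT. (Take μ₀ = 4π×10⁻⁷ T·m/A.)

B ≈ 72.4 mT

Inside a long solenoid, B = μ₀nI with n = 4060 turns/m.
B = 4π×10⁻⁷ × 4060 × 14.2 = 7.24×10⁻² T.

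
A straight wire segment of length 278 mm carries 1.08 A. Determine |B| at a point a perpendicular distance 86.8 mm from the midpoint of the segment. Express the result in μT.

B ≈ 2.11 μT

For a finite straight segment, B = (μ₀I/4πd)(sinθ₁ + sinθ₂), where θ₁, θ₂ are the angles from the perpendicular to each end.
The perpendicular from the point meets the wire at its midpoint, so each end is L/2 = 0.139 m away along the wire.
sinθ₁ = 0.139/√(0.139²+0.0868²) = 0.8482; sinθ₂ = 0.139/√(0.139²+0.0868²) = 0.8482.
B = (4π×10⁻⁷ × 1.08) / (4π × 0.0868) × (0.8482 + 0.8482) = 2.11×10⁻⁶ T.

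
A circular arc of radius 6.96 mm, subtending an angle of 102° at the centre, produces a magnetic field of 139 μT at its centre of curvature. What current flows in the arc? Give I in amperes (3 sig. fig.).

I ≈ 5.43 A

For a circular arc, B = μ₀Iφ/(4πR) with φ in radians; here φ = 1.78 rad.
So I = 4πRB/(μ₀φ) = 4π × 0.00696 × 1.39×10⁻⁴ / (4π×10⁻⁷ × 1.78) = 5.43 A.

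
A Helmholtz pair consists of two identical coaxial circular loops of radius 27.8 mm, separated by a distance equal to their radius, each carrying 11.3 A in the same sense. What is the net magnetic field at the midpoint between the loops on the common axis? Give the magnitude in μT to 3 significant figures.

B ≈ 365 μT

Each loop contributes B = μ₀IR²/[2(R²+z²)^(3/2)] on the axis, with z measured from that loop.
Loop 1 (z = 0.0139 m): B₁ = 1.83×10⁻⁴ T. Loop 2 (z = 0.0139 m): B₂ = 1.83×10⁻⁴ T.
The fields add: B = B₁ + B₂ = 3.65×10⁻⁴ T.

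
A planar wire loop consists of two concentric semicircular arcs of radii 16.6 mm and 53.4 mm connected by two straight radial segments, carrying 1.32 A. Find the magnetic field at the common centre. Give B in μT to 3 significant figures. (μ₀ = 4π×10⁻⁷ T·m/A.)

B ≈ 17.2 μT

The radial connectors point toward the centre, so dl × r̂ = 0 and they contribute nothing.
Each semicircle gives μ₀I/(4R): inner arc 2.50×10⁻⁵ T, outer arc 7.77×10⁻⁶ T.
The two arcs carry current in opposite angular senses, so their fields oppose: B = |2.50×10⁻⁵ − 7.77×10⁻⁶| = 1.72×10⁻⁵ T.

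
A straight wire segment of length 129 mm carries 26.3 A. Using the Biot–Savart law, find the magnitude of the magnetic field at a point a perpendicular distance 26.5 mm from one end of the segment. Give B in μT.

For a finite straight segment, B = (μ₀I/4πd)(sinθ₁ + sinθ₂), where θ₁, θ₂ are the angles from the perpendicular to each end.
The perpendicular foot is at one end, so the two end-offsets along the wire are 0 and L = 0.129 m.
sinθ₁ = 0/√(0²+0.0265²) = 0.0000; sinθ₂ = 0.129/√(0.129²+0.0265²) = 0.9795.
B = (4π×10⁻⁷ × 26.3) / (4π × 0.0265) × (0.0000 + 0.9795) = 9.72×10⁻⁵ T.

B ≈ 97.2 μT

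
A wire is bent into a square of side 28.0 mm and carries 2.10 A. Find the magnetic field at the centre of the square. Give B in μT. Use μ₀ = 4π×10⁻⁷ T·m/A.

Each side is a finite straight segment at perpendicular distance d = a/(2 tan(π/4)) = 0.014 m from the centre, with end-angles ±π/4.
One side contributes B₁ = (μ₀I/4πd)·2 sin(π/4) = 2.12×10⁻⁵ T.
All 4 sides add in the same direction: B = 4 × 2.12×10⁻⁵ = 8.49×10⁻⁵ T.

B ≈ 84.9 μT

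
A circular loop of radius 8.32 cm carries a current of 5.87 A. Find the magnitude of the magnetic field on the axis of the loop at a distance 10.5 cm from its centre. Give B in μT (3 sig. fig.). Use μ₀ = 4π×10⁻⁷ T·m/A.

On the axis of a circular loop, B = μ₀IR² / [2(R²+z²)^(3/2)].
R² + z² = (0.0832)² + (0.105)² = 0.01795 m², and (R²+z²)^(3/2) = 2.40×10⁻³ m³.
B = (4π×10⁻⁷ × 5.87 × 0.006922) / (2 × 2.40×10⁻³) = 1.06×10⁻⁵ T.

B ≈ 10.6 μT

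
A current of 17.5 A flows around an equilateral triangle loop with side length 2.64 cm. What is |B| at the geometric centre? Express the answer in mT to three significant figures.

B ≈ 1.19 mT

Each side is a finite straight segment at perpendicular distance d = a/(2 tan(π/3)) = 0.007621 m from the centre, with end-angles ±π/3.
One side contributes B₁ = (μ₀I/4πd)·2 sin(π/3) = 3.98×10⁻⁴ T.
All 3 sides add in the same direction: B = 3 × 3.98×10⁻⁴ = 1.19×10⁻³ T.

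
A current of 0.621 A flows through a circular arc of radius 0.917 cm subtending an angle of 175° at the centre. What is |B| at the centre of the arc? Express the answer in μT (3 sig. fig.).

B ≈ 20.7 μT

The Biot–Savart field of a circular arc at its centre is B = μ₀Iφ/(4πR), with φ = 3.054 rad.
B = (4π×10⁻⁷ × 0.621 × 3.054) / (4π × 0.00917) = 2.07×10⁻⁵ T.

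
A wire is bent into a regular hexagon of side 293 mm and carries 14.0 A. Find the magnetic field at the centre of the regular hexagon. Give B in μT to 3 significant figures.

B ≈ 33.1 μT

Each side is a finite straight segment at perpendicular distance d = a/(2 tan(π/6)) = 0.2537 m from the centre, with end-angles ±π/6.
One side contributes B₁ = (μ₀I/4πd)·2 sin(π/6) = 5.52×10⁻⁶ T.
All 6 sides add in the same direction: B = 6 × 5.52×10⁻⁶ = 3.31×10⁻⁵ T.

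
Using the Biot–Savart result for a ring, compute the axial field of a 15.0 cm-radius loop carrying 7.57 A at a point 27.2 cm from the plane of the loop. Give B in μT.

B ≈ 3.57 μT

On the axis of a circular loop, B = μ₀IR² / [2(R²+z²)^(3/2)].
R² + z² = (0.15)² + (0.272)² = 0.09648 m², and (R²+z²)^(3/2) = 3.00×10⁻² m³.
B = (4π×10⁻⁷ × 7.57 × 0.0225) / (2 × 3.00×10⁻²) = 3.57×10⁻⁶ T.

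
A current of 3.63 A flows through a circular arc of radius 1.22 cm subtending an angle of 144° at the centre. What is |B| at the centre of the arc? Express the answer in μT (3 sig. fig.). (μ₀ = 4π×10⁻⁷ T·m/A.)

The Biot–Savart field of a circular arc at its centre is B = μ₀Iφ/(4πR), with φ = 2.513 rad.
B = (4π×10⁻⁷ × 3.63 × 2.513) / (4π × 0.0122) = 7.48×10⁻⁵ T.

B ≈ 74.8 μT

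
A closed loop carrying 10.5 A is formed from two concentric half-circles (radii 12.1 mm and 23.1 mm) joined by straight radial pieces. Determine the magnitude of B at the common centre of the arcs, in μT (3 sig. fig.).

The radial connectors point toward the centre, so dl × r̂ = 0 and they contribute nothing.
Each semicircle gives μ₀I/(4R): inner arc 2.73×10⁻⁴ T, outer arc 1.43×10⁻⁴ T.
The two arcs carry current in opposite angular senses, so their fields oppose: B = |2.73×10⁻⁴ − 1.43×10⁻⁴| = 1.30×10⁻⁴ T.

B ≈ 130 μT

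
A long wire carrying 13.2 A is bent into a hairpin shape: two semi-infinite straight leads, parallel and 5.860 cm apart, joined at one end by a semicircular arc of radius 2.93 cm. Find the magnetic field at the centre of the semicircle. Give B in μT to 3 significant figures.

B ≈ 232 μT

The semicircular arc contributes B_arc = μ₀I·π/(4πR) = μ₀I/(4R) = 1.42×10⁻⁴ T.
Each semi-infinite lead is at perpendicular distance R = 0.0293 m from the centre, with the perpendicular foot at its near end, so it contributes μ₀I/(4πR); both point the same way, together 9.01×10⁻⁵ T.
Arc and leads all point the same direction: B = 1.42×10⁻⁴ + 9.01×10⁻⁵ = 2.32×10⁻⁴ T.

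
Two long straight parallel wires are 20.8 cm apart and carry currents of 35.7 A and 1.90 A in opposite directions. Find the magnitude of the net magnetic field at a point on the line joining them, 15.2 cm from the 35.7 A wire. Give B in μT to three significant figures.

B ≈ 53.8 μT

Each long wire gives B = μ₀I/(2πd). Distances are d₁ = 0.152 m and d₂ = 0.056 m.
B₁ = 4.70×10⁻⁵ T, B₂ = 6.79×10⁻⁶ T.
Between antiparallel currents both contributions point the same way, so they add. B = B₁ + B₂ = 4.70×10⁻⁵ + 6.79×10⁻⁶ = 5.38×10⁻⁵ T.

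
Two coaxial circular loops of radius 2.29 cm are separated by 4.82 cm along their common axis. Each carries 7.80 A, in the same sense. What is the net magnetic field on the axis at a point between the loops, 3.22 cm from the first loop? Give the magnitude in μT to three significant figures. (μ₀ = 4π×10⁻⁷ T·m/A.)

B ≈ 160 μT

Each loop contributes B = μ₀IR²/[2(R²+z²)^(3/2)] on the axis, with z measured from that loop.
Loop 1 (z = 0.0322 m): B₁ = 4.17×10⁻⁵ T. Loop 2 (z = 0.016 m): B₂ = 1.18×10⁻⁴ T.
The fields add: B = B₁ + B₂ = 1.60×10⁻⁴ T.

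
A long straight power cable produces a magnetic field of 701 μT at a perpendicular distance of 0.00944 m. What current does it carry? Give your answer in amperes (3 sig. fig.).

I ≈ 33.1 A

For a long straight wire B = μ₀I/(2πd), so I = 2πdB/μ₀.
I = 2π × 0.00944 × 7.01×10⁻⁴ / (4π×10⁻⁷) = 33.1 A.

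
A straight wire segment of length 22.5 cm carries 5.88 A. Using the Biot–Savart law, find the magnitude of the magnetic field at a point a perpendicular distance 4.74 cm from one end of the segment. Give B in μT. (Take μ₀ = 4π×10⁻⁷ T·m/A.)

B ≈ 12.1 μT

For a finite straight segment, B = (μ₀I/4πd)(sinθ₁ + sinθ₂), where θ₁, θ₂ are the angles from the perpendicular to each end.
The perpendicular foot is at one end, so the two end-offsets along the wire are 0 and L = 0.225 m.
sinθ₁ = 0/√(0²+0.0474²) = 0.0000; sinθ₂ = 0.225/√(0.225²+0.0474²) = 0.9785.
B = (4π×10⁻⁷ × 5.88) / (4π × 0.0474) × (0.0000 + 0.9785) = 1.21×10⁻⁵ T.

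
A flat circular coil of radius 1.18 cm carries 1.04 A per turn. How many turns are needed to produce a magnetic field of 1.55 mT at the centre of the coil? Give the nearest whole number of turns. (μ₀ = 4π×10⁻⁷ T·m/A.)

For an N-turn coil, B = Nμ₀I/(2R). A single turn gives B₁ = 5.54×10⁻⁵ T with R = 0.0118 m.
N = B/B₁ = 1.55×10⁻³ / 5.54×10⁻⁵ = 27.99.

N = 28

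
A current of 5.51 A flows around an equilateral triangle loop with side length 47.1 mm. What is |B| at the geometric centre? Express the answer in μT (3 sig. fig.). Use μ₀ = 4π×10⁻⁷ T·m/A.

B ≈ 211 μT

Each side is a finite straight segment at perpendicular distance d = a/(2 tan(π/3)) = 0.0136 m from the centre, with end-angles ±π/3.
One side contributes B₁ = (μ₀I/4πd)·2 sin(π/3) = 7.02×10⁻⁵ T.
All 3 sides add in the same direction: B = 3 × 7.02×10⁻⁵ = 2.11×10⁻⁴ T.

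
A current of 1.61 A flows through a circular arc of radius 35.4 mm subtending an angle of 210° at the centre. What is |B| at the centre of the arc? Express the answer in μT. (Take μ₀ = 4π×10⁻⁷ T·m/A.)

B ≈ 16.7 μT

The Biot–Savart field of a circular arc at its centre is B = μ₀Iφ/(4πR), with φ = 3.665 rad.
B = (4π×10⁻⁷ × 1.61 × 3.665) / (4π × 0.0354) = 1.67×10⁻⁵ T.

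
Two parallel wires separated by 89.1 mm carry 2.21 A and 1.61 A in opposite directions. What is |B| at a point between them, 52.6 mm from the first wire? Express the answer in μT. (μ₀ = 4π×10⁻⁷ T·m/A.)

Each long wire gives B = μ₀I/(2πd). Distances are d₁ = 0.0526 m and d₂ = 0.0365 m.
B₁ = 8.40×10⁻⁶ T, B₂ = 8.82×10⁻⁶ T.
Between antiparallel currents both contributions point the same way, so they add. B = B₁ + B₂ = 8.40×10⁻⁶ + 8.82×10⁻⁶ = 1.72×10⁻⁵ T.

B ≈ 17.2 μT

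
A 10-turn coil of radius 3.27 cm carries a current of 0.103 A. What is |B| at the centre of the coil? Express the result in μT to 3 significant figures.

B ≈ 19.8 μT

For an N-turn flat coil, B = Nμ₀I/(2R) with R = 0.0327 m.
B = 10 × 1.98×10⁻⁶ T = 1.98×10⁻⁵ T.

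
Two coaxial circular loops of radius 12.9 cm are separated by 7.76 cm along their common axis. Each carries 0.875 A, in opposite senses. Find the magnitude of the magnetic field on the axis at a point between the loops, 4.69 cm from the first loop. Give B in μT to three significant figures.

Each loop contributes B = μ₀IR²/[2(R²+z²)^(3/2)] on the axis, with z measured from that loop.
Loop 1 (z = 0.0469 m): B₁ = 3.54×10⁻⁶ T. Loop 2 (z = 0.0307 m): B₂ = 3.92×10⁻⁶ T.
The fields oppose: B = |B₁ − B₂| = 3.86×10⁻⁷ T.

B ≈ 0.386 μT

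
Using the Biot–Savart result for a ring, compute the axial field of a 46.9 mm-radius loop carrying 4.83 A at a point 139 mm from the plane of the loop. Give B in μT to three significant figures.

B ≈ 2.11 μT

On the axis of a circular loop, B = μ₀IR² / [2(R²+z²)^(3/2)].
R² + z² = (0.0469)² + (0.139)² = 0.02152 m², and (R²+z²)^(3/2) = 3.16×10⁻³ m³.
B = (4π×10⁻⁷ × 4.83 × 0.0022) / (2 × 3.16×10⁻³) = 2.11×10⁻⁶ T.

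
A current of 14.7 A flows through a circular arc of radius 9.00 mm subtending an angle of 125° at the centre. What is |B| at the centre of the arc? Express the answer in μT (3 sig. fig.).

B ≈ 356 μT

The Biot–Savart field of a circular arc at its centre is B = μ₀Iφ/(4πR), with φ = 2.182 rad.
B = (4π×10⁻⁷ × 14.7 × 2.182) / (4π × 0.009) = 3.56×10⁻⁴ T.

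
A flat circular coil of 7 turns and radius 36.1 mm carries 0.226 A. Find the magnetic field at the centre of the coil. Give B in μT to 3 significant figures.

For an N-turn flat coil, B = Nμ₀I/(2R) with R = 0.0361 m.
B = 7 × 3.93×10⁻⁶ T = 2.75×10⁻⁵ T.

B ≈ 27.5 μT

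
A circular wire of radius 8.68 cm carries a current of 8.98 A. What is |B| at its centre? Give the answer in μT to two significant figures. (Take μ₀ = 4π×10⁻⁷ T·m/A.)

At the centre of a circular loop the Biot–Savart law gives B = μ₀I/(2R).
B = (4π×10⁻⁷ × 8.98) / (2 × 0.0868) = 6.50×10⁻⁵ T.

B ≈ 65 μT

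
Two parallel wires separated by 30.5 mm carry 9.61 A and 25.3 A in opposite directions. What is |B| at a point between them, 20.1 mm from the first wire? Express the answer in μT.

Each long wire gives B = μ₀I/(2πd). Distances are d₁ = 0.0201 m and d₂ = 0.0104 m.
B₁ = 9.56×10⁻⁵ T, B₂ = 4.87×10⁻⁴ T.
Between antiparallel currents both contributions point the same way, so they add. B = B₁ + B₂ = 9.56×10⁻⁵ + 4.87×10⁻⁴ = 5.82×10⁻⁴ T.

B ≈ 582 μT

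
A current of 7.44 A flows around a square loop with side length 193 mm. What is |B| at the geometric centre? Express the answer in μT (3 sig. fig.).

B ≈ 43.6 μT

Each side is a finite straight segment at perpendicular distance d = a/(2 tan(π/4)) = 0.0965 m from the centre, with end-angles ±π/4.
One side contributes B₁ = (μ₀I/4πd)·2 sin(π/4) = 1.09×10⁻⁵ T.
All 4 sides add in the same direction: B = 4 × 1.09×10⁻⁵ = 4.36×10⁻⁵ T.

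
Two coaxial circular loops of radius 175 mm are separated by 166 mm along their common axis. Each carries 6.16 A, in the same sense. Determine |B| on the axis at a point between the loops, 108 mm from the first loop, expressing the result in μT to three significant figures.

Each loop contributes B = μ₀IR²/[2(R²+z²)^(3/2)] on the axis, with z measured from that loop.
Loop 1 (z = 0.108 m): B₁ = 1.36×10⁻⁵ T. Loop 2 (z = 0.058 m): B₂ = 1.89×10⁻⁵ T.
The fields add: B = B₁ + B₂ = 3.25×10⁻⁵ T.

B ≈ 32.5 μT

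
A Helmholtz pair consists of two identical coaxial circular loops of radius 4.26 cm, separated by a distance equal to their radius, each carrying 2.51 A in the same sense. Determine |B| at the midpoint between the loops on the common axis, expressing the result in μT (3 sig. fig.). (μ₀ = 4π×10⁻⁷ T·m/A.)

B ≈ 53.0 μT

Each loop contributes B = μ₀IR²/[2(R²+z²)^(3/2)] on the axis, with z measured from that loop.
Loop 1 (z = 0.0213 m): B₁ = 2.65×10⁻⁵ T. Loop 2 (z = 0.0213 m): B₂ = 2.65×10⁻⁵ T.
The fields add: B = B₁ + B₂ = 5.30×10⁻⁵ T.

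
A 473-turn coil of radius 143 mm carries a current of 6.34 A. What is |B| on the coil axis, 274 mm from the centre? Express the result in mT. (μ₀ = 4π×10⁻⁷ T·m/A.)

B ≈ 1.31 mT

For an N-turn flat coil, B = Nμ₀IR²/[2(R²+z²)^(3/2)] with R = 0.143 m, z = 0.274 m.
B = 473 × 2.76×10⁻⁶ T = 1.31×10⁻³ T.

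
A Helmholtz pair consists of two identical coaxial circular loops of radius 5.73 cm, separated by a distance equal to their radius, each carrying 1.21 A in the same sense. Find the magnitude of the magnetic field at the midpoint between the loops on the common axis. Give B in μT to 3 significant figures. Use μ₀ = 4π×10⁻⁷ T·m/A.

Each loop contributes B = μ₀IR²/[2(R²+z²)^(3/2)] on the axis, with z measured from that loop.
Loop 1 (z = 0.02865 m): B₁ = 9.49×10⁻⁶ T. Loop 2 (z = 0.02865 m): B₂ = 9.49×10⁻⁶ T.
The fields add: B = B₁ + B₂ = 1.90×10⁻⁵ T.

B ≈ 19.0 μT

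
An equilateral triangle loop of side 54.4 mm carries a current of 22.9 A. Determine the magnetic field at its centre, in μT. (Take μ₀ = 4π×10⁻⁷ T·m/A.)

B ≈ 758 μT

Each side is a finite straight segment at perpendicular distance d = a/(2 tan(π/3)) = 0.0157 m from the centre, with end-angles ±π/3.
One side contributes B₁ = (μ₀I/4πd)·2 sin(π/3) = 2.53×10⁻⁴ T.
All 3 sides add in the same direction: B = 3 × 2.53×10⁻⁴ = 7.58×10⁻⁴ T.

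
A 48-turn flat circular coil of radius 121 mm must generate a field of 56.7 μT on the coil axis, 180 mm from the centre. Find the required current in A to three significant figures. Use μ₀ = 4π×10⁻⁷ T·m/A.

I ≈ 1.31 A

For an N-turn coil, B = Nμ₀IR²/[2(R²+z²)^(3/2)] with R = 0.121 m, z = 0.18 m, so I = 2B(R²+z²)^(3/2)/(Nμ₀R²) = 2 × 5.67×10⁻⁵ × 1.02×10⁻² / (48 × 4π×10⁻⁷ × 0.01464) = 1.31 A.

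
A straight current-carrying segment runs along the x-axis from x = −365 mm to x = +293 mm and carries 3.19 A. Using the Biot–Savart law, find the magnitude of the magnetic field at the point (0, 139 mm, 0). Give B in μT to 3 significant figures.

For a finite straight segment, B = (μ₀I/4πd)(sinθ₁ + sinθ₂), where θ₁, θ₂ are the angles from the perpendicular to each end.
The perpendicular distance is d = 0.139 m; the end-offsets along the wire are a = 0.365 m and b = 0.293 m.
sinθ₁ = 0.365/√(0.365²+0.139²) = 0.9345; sinθ₂ = 0.293/√(0.293²+0.139²) = 0.9035.
B = (4π×10⁻⁷ × 3.19) / (4π × 0.139) × (0.9345 + 0.9035) = 4.22×10⁻⁶ T.

B ≈ 4.22 μT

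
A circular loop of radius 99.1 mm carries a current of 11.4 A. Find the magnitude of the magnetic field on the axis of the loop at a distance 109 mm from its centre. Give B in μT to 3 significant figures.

B ≈ 22.0 μT

On the axis of a circular loop, B = μ₀IR² / [2(R²+z²)^(3/2)].
R² + z² = (0.0991)² + (0.109)² = 0.0217 m², and (R²+z²)^(3/2) = 3.20×10⁻³ m³.
B = (4π×10⁻⁷ × 11.4 × 0.009821) / (2 × 3.20×10⁻³) = 2.20×10⁻⁵ T.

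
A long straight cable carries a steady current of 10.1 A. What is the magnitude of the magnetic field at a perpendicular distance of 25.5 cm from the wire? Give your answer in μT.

For an infinitely long straight wire, B = μ₀I/(2πd).
B = (4π×10⁻⁷ × 10.1) / (2π × 0.255) = 7.92×10⁻⁶ T.

B ≈ 7.92 μT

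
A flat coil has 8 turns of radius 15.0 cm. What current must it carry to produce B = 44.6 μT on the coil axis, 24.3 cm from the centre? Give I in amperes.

I ≈ 9.18 A

For an N-turn coil, B = Nμ₀IR²/[2(R²+z²)^(3/2)] with R = 0.15 m, z = 0.243 m, so I = 2B(R²+z²)^(3/2)/(Nμ₀R²) = 2 × 4.46×10⁻⁵ × 2.33×10⁻² / (8 × 4π×10⁻⁷ × 0.0225) = 9.18 A.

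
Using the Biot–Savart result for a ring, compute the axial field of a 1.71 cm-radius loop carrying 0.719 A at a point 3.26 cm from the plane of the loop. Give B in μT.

On the axis of a circular loop, B = μ₀IR² / [2(R²+z²)^(3/2)].
R² + z² = (0.0171)² + (0.0326)² = 0.001355 m², and (R²+z²)^(3/2) = 4.99×10⁻⁵ m³.
B = (4π×10⁻⁷ × 0.719 × 0.0002924) / (2 × 4.99×10⁻⁵) = 2.65×10⁻⁶ T.

B ≈ 2.65 μT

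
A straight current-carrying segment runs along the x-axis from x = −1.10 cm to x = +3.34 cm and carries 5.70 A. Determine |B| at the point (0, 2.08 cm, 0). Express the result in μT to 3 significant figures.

B ≈ 36.1 μT

For a finite straight segment, B = (μ₀I/4πd)(sinθ₁ + sinθ₂), where θ₁, θ₂ are the angles from the perpendicular to each end.
The perpendicular distance is d = 0.0208 m; the end-offsets along the wire are a = 0.011 m and b = 0.0334 m.
sinθ₁ = 0.011/√(0.011²+0.0208²) = 0.4675; sinθ₂ = 0.0334/√(0.0334²+0.0208²) = 0.8489.
B = (4π×10⁻⁷ × 5.70) / (4π × 0.0208) × (0.4675 + 0.8489) = 3.61×10⁻⁵ T.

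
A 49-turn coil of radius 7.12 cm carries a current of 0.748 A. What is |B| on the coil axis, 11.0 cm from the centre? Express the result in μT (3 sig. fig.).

For an N-turn flat coil, B = Nμ₀IR²/[2(R²+z²)^(3/2)] with R = 0.0712 m, z = 0.11 m.
B = 49 × 1.06×10⁻⁶ T = 5.19×10⁻⁵ T.

B ≈ 51.9 μT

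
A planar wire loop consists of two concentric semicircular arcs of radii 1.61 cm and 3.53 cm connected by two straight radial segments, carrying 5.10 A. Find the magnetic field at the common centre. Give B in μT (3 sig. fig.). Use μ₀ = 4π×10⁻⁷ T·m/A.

The radial connectors point toward the centre, so dl × r̂ = 0 and they contribute nothing.
Each semicircle gives μ₀I/(4R): inner arc 9.95×10⁻⁵ T, outer arc 4.54×10⁻⁵ T.
The two arcs carry current in opposite angular senses, so their fields oppose: B = |9.95×10⁻⁵ − 4.54×10⁻⁵| = 5.41×10⁻⁵ T.

B ≈ 54.1 μT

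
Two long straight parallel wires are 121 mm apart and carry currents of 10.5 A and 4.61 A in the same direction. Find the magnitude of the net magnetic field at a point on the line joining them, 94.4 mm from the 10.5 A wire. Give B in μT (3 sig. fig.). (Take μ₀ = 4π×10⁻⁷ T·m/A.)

Each long wire gives B = μ₀I/(2πd). Distances are d₁ = 0.0944 m and d₂ = 0.0266 m.
B₁ = 2.22×10⁻⁵ T, B₂ = 3.47×10⁻⁵ T.
Between parallel currents the two contributions point in opposite directions, so they subtract. B = |B₁ − B₂| = |2.22×10⁻⁵ − 3.47×10⁻⁵| = 1.24×10⁻⁵ T.

B ≈ 12.4 μT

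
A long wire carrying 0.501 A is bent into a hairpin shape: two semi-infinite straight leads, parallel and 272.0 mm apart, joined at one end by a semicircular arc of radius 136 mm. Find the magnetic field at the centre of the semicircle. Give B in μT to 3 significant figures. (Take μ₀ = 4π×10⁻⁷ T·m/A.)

The semicircular arc contributes B_arc = μ₀I·π/(4πR) = μ₀I/(4R) = 1.16×10⁻⁶ T.
Each semi-infinite lead is at perpendicular distance R = 0.136 m from the centre, with the perpendicular foot at its near end, so it contributes μ₀I/(4πR); both point the same way, together 7.37×10⁻⁷ T.
Arc and leads all point the same direction: B = 1.16×10⁻⁶ + 7.37×10⁻⁷ = 1.89×10⁻⁶ T.

B ≈ 1.89 μT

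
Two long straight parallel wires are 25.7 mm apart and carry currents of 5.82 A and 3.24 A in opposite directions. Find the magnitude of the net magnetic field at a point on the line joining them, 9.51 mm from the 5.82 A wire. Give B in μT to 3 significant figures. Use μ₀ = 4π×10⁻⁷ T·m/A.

Each long wire gives B = μ₀I/(2πd). Distances are d₁ = 0.00951 m and d₂ = 0.01619 m.
B₁ = 1.22×10⁻⁴ T, B₂ = 4.00×10⁻⁵ T.
Between antiparallel currents both contributions point the same way, so they add. B = B₁ + B₂ = 1.22×10⁻⁴ + 4.00×10⁻⁵ = 1.62×10⁻⁴ T.

B ≈ 162 μT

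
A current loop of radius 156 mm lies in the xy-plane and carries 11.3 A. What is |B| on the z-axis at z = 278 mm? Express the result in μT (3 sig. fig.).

B ≈ 5.33 μT

On the axis of a circular loop, B = μ₀IR² / [2(R²+z²)^(3/2)].
R² + z² = (0.156)² + (0.278)² = 0.1016 m², and (R²+z²)^(3/2) = 3.24×10⁻² m³.
B = (4π×10⁻⁷ × 11.3 × 0.02434) / (2 × 3.24×10⁻²) = 5.33×10⁻⁶ T.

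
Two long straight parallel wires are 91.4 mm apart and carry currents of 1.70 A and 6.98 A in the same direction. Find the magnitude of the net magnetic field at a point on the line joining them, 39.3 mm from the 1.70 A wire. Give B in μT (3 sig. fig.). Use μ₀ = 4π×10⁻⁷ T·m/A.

B ≈ 18.1 μT

Each long wire gives B = μ₀I/(2πd). Distances are d₁ = 0.0393 m and d₂ = 0.0521 m.
B₁ = 8.65×10⁻⁶ T, B₂ = 2.68×10⁻⁵ T.
Between parallel currents the two contributions point in opposite directions, so they subtract. B = |B₁ − B₂| = |8.65×10⁻⁶ − 2.68×10⁻⁵| = 1.81×10⁻⁵ T.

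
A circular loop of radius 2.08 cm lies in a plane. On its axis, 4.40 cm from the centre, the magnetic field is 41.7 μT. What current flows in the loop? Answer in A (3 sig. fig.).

On the axis of a loop, B = μ₀IR²/[2(R²+z²)^(3/2)], so I = 2B(R²+z²)^(3/2)/(μ₀R²).
R² + z² = 0.0004326 + 0.001936 = 0.002369 m²; raised to 3/2 gives 1.15×10⁻⁴ m³.
I = 2 × 4.17×10⁻⁵ × 1.15×10⁻⁴ / (1.26×10⁻⁶ × 0.0004326) = 17.7 A.

I ≈ 17.7 A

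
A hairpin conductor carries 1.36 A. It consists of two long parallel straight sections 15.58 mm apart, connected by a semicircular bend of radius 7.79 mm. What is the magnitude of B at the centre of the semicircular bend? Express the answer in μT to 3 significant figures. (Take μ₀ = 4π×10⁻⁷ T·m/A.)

The semicircular arc contributes B_arc = μ₀I·π/(4πR) = μ₀I/(4R) = 5.48×10⁻⁵ T.
Each semi-infinite lead is at perpendicular distance R = 0.00779 m from the centre, with the perpendicular foot at its near end, so it contributes μ₀I/(4πR); both point the same way, together 3.49×10⁻⁵ T.
Arc and leads all point the same direction: B = 5.48×10⁻⁵ + 3.49×10⁻⁵ = 8.98×10⁻⁵ T.

B ≈ 89.8 μT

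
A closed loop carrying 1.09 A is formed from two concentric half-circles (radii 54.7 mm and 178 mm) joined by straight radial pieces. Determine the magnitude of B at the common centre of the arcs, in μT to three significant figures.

B ≈ 4.34 μT

The radial connectors point toward the centre, so dl × r̂ = 0 and they contribute nothing.
Each semicircle gives μ₀I/(4R): inner arc 6.26×10⁻⁶ T, outer arc 1.92×10⁻⁶ T.
The two arcs carry current in opposite angular senses, so their fields oppose: B = |6.26×10⁻⁶ − 1.92×10⁻⁶| = 4.34×10⁻⁶ T.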